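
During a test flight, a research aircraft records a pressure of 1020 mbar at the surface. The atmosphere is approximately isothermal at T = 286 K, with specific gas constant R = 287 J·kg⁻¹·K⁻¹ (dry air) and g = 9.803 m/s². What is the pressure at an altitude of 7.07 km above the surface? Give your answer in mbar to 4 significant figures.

Scale height: H = RT/g = 287 × 286 / 9.803 = 8373.2 m.
Barometric formula: P = P₀ exp(−z/H).
z/H = 7070.0/8373.2 = 0.84436; exp(−0.84436) = 0.42983.
P = 1020 × 0.42983 = 438.43 mbar.

P ≈ 438.4 mbar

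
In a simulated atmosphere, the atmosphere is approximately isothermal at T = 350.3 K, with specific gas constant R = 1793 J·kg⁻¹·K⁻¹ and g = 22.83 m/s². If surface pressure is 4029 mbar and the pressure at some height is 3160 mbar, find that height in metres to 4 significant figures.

Scale height: H = RT/g = 1793 × 350.3 / 22.83 = 27512 m.
Invert the barometric formula: z = H ln(P₀/P).
P₀/P = 4029/3160 = 1.2750; ln(1.2750) = 0.24295.
z = 27512 × 0.24295 = 6684.0 m.

z ≈ 6684 m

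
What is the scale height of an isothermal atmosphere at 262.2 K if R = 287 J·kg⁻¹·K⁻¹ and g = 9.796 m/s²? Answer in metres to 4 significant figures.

The scale height of an isothermal atmosphere is H = RT/g.
H = 287 × 262.2 / 9.796 = 75251/9.796 = 7681.8 m.

H ≈ 7682 m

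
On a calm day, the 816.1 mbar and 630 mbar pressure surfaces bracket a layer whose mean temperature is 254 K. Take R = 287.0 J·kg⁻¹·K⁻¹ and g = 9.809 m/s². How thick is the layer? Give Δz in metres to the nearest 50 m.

Δz ≈ 1900 m

Hypsometric equation: Δz = (R T̄/g) ln(P₁/P₂).
R T̄/g = 287.0 × 254 / 9.809 = 7431.7 m.
ln(816.1/630) = ln(1.2954) = 0.25882.
Δz = 7431.7 × 0.25882 = 1923.5 m.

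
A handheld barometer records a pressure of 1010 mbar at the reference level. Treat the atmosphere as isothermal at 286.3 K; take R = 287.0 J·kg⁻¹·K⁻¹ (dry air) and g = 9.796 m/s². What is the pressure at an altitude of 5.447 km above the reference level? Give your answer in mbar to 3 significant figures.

P ≈ 528 mbar

Scale height: H = RT/g = 287.0 × 286.3 / 9.796 = 8387.9 m.
Barometric formula: P = P₀ exp(−z/H).
z/H = 5447.0/8387.9 = 0.64939; exp(−0.64939) = 0.52236.
P = 1010 × 0.52236 = 527.58 mbar.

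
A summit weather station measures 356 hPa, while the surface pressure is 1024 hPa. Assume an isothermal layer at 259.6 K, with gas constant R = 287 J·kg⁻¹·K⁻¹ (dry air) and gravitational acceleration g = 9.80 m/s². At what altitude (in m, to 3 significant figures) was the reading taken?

z ≈ 8030 m

Scale height: H = RT/g = 287 × 259.6 / 9.80 = 7602.6 m.
Invert the barometric formula: z = H ln(P₀/P).
P₀/P = 1024/356 = 2.8764; ln(2.8764) = 1.0565.
z = 7602.6 × 1.0565 = 8032.1 m.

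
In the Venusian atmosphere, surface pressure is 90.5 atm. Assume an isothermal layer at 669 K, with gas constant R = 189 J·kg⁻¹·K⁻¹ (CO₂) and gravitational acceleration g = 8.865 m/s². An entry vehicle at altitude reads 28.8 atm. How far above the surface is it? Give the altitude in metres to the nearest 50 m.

z ≈ 16350 m

Scale height: H = RT/g = 189 × 669 / 8.865 = 14263 m.
Invert the barometric formula: z = H ln(P₀/P).
P₀/P = 90.5/28.8 = 3.1424; ln(3.1424) = 1.1450.
z = 14263 × 1.1450 = 16331 m.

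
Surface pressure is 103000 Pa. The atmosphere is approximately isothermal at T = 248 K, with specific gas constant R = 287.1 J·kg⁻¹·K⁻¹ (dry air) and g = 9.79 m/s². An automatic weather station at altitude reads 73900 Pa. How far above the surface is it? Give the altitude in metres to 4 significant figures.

Scale height: H = RT/g = 287.1 × 248 / 9.79 = 7272.8 m.
Invert the barometric formula: z = H ln(P₀/P).
P₀/P = 103000/73900 = 1.3938; ln(1.3938) = 0.33203.
z = 7272.8 × 0.33203 = 2414.8 m.

z ≈ 2415 m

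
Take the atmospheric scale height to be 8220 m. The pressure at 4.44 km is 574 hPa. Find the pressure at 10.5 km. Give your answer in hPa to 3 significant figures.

Between two levels, P₂ = P₁ exp(−Δz/H) with Δz = z₂ − z₁.
Δz = 10500 − 4440.0 = 6060.0 m; Δz/H = 6060.0/8220.0 = 0.73723.
P₂ = 574 × exp(−0.73723) = 574 × 0.47844 = 274.62 hPa.

P ≈ 275 hPa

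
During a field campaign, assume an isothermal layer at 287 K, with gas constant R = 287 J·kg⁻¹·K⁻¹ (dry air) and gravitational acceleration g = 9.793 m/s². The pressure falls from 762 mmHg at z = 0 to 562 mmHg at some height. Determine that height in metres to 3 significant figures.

z ≈ 2560 m

Scale height: H = RT/g = 287 × 287 / 9.793 = 8411.0 m.
Invert the barometric formula: z = H ln(P₀/P).
P₀/P = 762/562 = 1.3559; ln(1.3559) = 0.30447.
z = 8411.0 × 0.30447 = 2560.9 m.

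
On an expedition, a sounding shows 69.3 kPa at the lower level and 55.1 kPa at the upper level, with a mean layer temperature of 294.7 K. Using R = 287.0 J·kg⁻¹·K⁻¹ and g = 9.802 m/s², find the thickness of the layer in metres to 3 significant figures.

Δz ≈ 1980 m

Hypsometric equation: Δz = (R T̄/g) ln(P₁/P₂).
R T̄/g = 287.0 × 294.7 / 9.802 = 8628.7 m.
ln(69.3/55.1) = ln(1.2577) = 0.22928.
Δz = 8628.7 × 0.22928 = 1978.4 m.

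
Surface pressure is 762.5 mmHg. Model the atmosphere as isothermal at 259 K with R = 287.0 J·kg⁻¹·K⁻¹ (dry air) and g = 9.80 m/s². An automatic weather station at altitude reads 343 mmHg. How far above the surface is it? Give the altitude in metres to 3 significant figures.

z ≈ 6060 m

Scale height: H = RT/g = 287.0 × 259 / 9.80 = 7585.0 m.
Invert the barometric formula: z = H ln(P₀/P).
P₀/P = 762.5/343 = 2.2230; ln(2.2230) = 0.79886.
z = 7585.0 × 0.79886 = 6059.4 m.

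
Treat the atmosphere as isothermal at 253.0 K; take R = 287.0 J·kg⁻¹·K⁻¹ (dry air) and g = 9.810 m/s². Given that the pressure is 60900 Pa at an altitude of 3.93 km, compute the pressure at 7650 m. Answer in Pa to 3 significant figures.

P ≈ 36800 Pa

Scale height: H = RT/g = 287.0 × 253.0 / 9.810 = 7401.7 m.
Between two levels, P₂ = P₁ exp(−Δz/H) with Δz = z₂ − z₁.
Δz = 7650.0 − 3930.0 = 3720.0 m; Δz/H = 3720.0/7401.7 = 0.50259.
P₂ = 60900 × exp(−0.50259) = 60900 × 0.60496 = 36842 Pa.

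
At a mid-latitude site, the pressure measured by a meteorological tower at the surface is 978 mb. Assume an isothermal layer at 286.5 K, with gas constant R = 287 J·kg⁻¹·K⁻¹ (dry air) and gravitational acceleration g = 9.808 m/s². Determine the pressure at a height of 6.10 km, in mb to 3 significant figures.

P ≈ 472 mb

Scale height: H = RT/g = 287 × 286.5 / 9.808 = 8383.5 m.
Barometric formula: P = P₀ exp(−z/H).
z/H = 6100.0/8383.5 = 0.72762; exp(−0.72762) = 0.48306.
P = 978 × 0.48306 = 472.43 mb.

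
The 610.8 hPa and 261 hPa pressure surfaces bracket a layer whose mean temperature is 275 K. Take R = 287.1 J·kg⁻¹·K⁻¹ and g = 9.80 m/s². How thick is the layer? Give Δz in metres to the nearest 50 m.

Hypsometric equation: Δz = (R T̄/g) ln(P₁/P₂).
R T̄/g = 287.1 × 275 / 9.80 = 8056.4 m.
ln(610.8/261) = ln(2.3402) = 0.85024.
Δz = 8056.4 × 0.85024 = 6849.9 m.

Δz ≈ 6850 m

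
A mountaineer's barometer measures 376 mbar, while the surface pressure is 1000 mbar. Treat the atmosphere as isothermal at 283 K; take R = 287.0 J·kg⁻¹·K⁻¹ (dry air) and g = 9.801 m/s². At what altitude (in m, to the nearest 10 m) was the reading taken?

z ≈ 8110 m

Scale height: H = RT/g = 287.0 × 283 / 9.801 = 8287.0 m.
Invert the barometric formula: z = H ln(P₀/P).
P₀/P = 1000/376 = 2.6596; ln(2.6596) = 0.97818.
z = 8287.0 × 0.97818 = 8106.2 m.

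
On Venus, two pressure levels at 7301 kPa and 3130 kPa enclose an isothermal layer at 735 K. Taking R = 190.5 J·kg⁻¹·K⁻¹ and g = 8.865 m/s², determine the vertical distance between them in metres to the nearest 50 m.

Δz ≈ 13400 m

Hypsometric equation: Δz = (R T̄/g) ln(P₁/P₂).
R T̄/g = 190.5 × 735 / 8.865 = 15794 m.
ln(7301/3130) = ln(2.3326) = 0.84698.
Δz = 15794 × 0.84698 = 13377 m.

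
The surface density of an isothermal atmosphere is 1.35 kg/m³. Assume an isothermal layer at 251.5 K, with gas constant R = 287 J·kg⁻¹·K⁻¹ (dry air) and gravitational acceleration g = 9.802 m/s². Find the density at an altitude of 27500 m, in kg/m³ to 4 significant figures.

ρ ≈ 0.03225 kg/m³

Scale height: H = RT/g = 287 × 251.5 / 9.802 = 7363.9 m.
In an isothermal atmosphere, density decays like pressure: ρ = ρ₀ exp(−z/H).
z/H = 27500/7363.9 = 3.7344; exp(−3.7344) = 0.023887.
ρ = 1.35 × 0.023887 = 0.032247 kg/m³.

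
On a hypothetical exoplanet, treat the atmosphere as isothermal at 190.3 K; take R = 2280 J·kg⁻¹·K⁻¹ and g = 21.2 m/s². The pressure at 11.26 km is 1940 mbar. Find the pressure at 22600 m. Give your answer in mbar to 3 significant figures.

Scale height: H = RT/g = 2280 × 190.3 / 21.2 = 20466 m.
Between two levels, P₂ = P₁ exp(−Δz/H) with Δz = z₂ − z₁.
Δz = 22600 − 11260 = 11340 m; Δz/H = 11340/20466 = 0.55409.
P₂ = 1940 × exp(−0.55409) = 1940 × 0.57459 = 1114.7 mbar.

P ≈ 1110 mbar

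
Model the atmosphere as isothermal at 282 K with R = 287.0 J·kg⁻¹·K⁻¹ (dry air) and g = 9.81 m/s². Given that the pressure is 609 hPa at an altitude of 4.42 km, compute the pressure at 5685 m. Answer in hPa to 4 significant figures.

Scale height: H = RT/g = 287.0 × 282 / 9.81 = 8250.2 m.
Between two levels, P₂ = P₁ exp(−Δz/H) with Δz = z₂ − z₁.
Δz = 5685.0 − 4420.0 = 1265.0 m; Δz/H = 1265.0/8250.2 = 0.15333.
P₂ = 609 × exp(−0.15333) = 609 × 0.85785 = 522.43 hPa.

P ≈ 522.4 hPa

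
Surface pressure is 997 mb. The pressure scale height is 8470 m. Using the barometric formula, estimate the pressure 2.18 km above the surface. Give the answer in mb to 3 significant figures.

P ≈ 771 mb

Barometric formula: P = P₀ exp(−z/H).
z/H = 2180.0/8470.0 = 0.25738; exp(−0.25738) = 0.77307.
P = 997 × 0.77307 = 770.75 mb.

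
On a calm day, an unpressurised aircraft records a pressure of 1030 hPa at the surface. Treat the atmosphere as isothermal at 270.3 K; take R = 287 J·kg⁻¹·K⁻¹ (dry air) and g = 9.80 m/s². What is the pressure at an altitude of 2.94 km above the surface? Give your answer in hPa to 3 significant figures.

P ≈ 710 hPa

Scale height: H = RT/g = 287 × 270.3 / 9.80 = 7915.9 m.
Barometric formula: P = P₀ exp(−z/H).
z/H = 2940.0/7915.9 = 0.37140; exp(−0.37140) = 0.68977.
P = 1030 × 0.68977 = 710.46 hPa.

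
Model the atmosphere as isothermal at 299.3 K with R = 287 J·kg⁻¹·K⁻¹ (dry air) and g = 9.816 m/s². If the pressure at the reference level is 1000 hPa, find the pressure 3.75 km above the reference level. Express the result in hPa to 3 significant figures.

P ≈ 651 hPa

Scale height: H = RT/g = 287 × 299.3 / 9.816 = 8750.9 m.
Barometric formula: P = P₀ exp(−z/H).
z/H = 3750.0/8750.9 = 0.42853; exp(−0.42853) = 0.65147.
P = 1000 × 0.65147 = 651.47 hPa.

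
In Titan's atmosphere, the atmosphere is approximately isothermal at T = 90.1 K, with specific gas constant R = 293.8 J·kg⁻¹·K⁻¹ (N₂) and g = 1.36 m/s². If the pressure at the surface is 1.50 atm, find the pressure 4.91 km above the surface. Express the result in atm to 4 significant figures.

Scale height: H = RT/g = 293.8 × 90.1 / 1.36 = 19464 m.
Barometric formula: P = P₀ exp(−z/H).
z/H = 4910.0/19464 = 0.25226; exp(−0.25226) = 0.77704.
P = 1.50 × 0.77704 = 1.1656 atm.

P ≈ 1.166 atm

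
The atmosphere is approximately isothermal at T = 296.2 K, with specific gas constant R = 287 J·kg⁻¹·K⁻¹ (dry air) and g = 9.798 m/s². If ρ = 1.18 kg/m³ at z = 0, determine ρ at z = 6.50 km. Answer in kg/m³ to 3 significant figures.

Scale height: H = RT/g = 287 × 296.2 / 9.798 = 8676.2 m.
In an isothermal atmosphere, density decays like pressure: ρ = ρ₀ exp(−z/H).
z/H = 6500.0/8676.2 = 0.74918; exp(−0.74918) = 0.47275.
ρ = 1.18 × 0.47275 = 0.55784 kg/m³.

ρ ≈ 0.558 kg/m³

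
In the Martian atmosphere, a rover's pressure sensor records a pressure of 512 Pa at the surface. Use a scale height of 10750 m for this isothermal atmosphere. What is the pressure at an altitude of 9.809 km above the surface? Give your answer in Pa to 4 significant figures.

Barometric formula: P = P₀ exp(−z/H).
z/H = 9809.0/10750 = 0.91247; exp(−0.91247) = 0.40153.
P = 512 × 0.40153 = 205.58 Pa.

P ≈ 205.6 Pa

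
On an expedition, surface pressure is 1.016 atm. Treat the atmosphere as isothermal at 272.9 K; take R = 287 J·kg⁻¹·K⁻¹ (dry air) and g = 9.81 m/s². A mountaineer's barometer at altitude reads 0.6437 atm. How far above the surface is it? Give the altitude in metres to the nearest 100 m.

Scale height: H = RT/g = 287 × 272.9 / 9.81 = 7983.9 m.
Invert the barometric formula: z = H ln(P₀/P).
P₀/P = 1.016/0.6437 = 1.5784; ln(1.5784) = 0.45641.
z = 7983.9 × 0.45641 = 3643.9 m.

z ≈ 3600 m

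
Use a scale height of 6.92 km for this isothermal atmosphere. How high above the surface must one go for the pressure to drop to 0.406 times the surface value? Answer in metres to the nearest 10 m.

Set P/P₀ = exp(−z/H) = 0.406, so z = −H ln(0.406).
−ln(0.406) = 0.90140; z = 6920.0 × 0.90140 = 6237.7 m.

z ≈ 6240 m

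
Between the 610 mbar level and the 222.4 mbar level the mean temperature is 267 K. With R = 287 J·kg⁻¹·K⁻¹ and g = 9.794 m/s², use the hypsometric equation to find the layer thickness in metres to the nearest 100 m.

Hypsometric equation: Δz = (R T̄/g) ln(P₁/P₂).
R T̄/g = 287 × 267 / 9.794 = 7824.1 m.
ln(610/222.4) = ln(2.7428) = 1.0090.
Δz = 7824.1 × 1.0090 = 7894.5 m.

Δz ≈ 7900 m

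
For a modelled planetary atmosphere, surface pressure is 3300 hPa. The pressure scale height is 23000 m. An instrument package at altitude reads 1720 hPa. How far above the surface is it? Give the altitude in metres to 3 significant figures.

Invert the barometric formula: z = H ln(P₀/P).
P₀/P = 3300/1720 = 1.9186; ln(1.9186) = 0.65160.
z = 23000 × 0.65160 = 14987 m.

z ≈ 15000 m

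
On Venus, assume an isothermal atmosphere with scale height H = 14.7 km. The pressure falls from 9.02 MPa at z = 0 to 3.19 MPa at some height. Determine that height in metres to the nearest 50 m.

z ≈ 15300 m

Invert the barometric formula: z = H ln(P₀/P).
P₀/P = 9.02/3.19 = 2.8276; ln(2.8276) = 1.0394.
z = 14700 × 1.0394 = 15279 m.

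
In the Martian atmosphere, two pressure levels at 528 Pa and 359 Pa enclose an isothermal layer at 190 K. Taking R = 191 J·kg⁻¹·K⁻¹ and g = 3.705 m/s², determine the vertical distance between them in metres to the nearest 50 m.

Hypsometric equation: Δz = (R T̄/g) ln(P₁/P₂).
R T̄/g = 191 × 190 / 3.705 = 9794.9 m.
ln(528/359) = ln(1.4708) = 0.38581.
Δz = 9794.9 × 0.38581 = 3779.0 m.

Δz ≈ 3800 m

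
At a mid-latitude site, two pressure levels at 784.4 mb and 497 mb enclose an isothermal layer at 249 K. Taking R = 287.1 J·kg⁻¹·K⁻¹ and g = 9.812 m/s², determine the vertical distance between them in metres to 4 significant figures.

Δz ≈ 3325 m

Hypsometric equation: Δz = (R T̄/g) ln(P₁/P₂).
R T̄/g = 287.1 × 249 / 9.812 = 7285.8 m.
ln(784.4/497) = ln(1.5783) = 0.45635.
Δz = 7285.8 × 0.45635 = 3324.9 m.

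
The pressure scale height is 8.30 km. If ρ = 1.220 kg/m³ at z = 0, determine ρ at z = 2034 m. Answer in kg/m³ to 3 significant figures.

ρ ≈ 0.955 kg/m³

In an isothermal atmosphere, density decays like pressure: ρ = ρ₀ exp(−z/H).
z/H = 2034.0/8300.0 = 0.24506; exp(−0.24506) = 0.78266.
ρ = 1.220 × 0.78266 = 0.95485 kg/m³.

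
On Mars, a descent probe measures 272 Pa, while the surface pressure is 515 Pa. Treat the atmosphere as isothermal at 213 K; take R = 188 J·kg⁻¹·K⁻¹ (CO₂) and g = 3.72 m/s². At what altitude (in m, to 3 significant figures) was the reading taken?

z ≈ 6870 m

Scale height: H = RT/g = 188 × 213 / 3.72 = 10765 m.
Invert the barometric formula: z = H ln(P₀/P).
P₀/P = 515/272 = 1.8934; ln(1.8934) = 0.63837.
z = 10765 × 0.63837 = 6872.1 m.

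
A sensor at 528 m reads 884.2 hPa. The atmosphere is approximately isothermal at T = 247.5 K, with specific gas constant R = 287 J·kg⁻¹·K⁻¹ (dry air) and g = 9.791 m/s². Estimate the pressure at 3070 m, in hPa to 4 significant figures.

Scale height: H = RT/g = 287 × 247.5 / 9.791 = 7254.9 m.
Between two levels, P₂ = P₁ exp(−Δz/H) with Δz = z₂ − z₁.
Δz = 3070.0 − 528.00 = 2542.0 m; Δz/H = 2542.0/7254.9 = 0.35038.
P₂ = 884.2 × exp(−0.35038) = 884.2 × 0.70442 = 622.85 hPa.

P ≈ 622.8 hPa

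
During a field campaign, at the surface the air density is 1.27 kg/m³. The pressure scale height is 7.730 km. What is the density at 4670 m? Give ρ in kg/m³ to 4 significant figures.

ρ ≈ 0.6941 kg/m³

In an isothermal atmosphere, density decays like pressure: ρ = ρ₀ exp(−z/H).
z/H = 4670.0/7730.0 = 0.60414; exp(−0.60414) = 0.54654.
ρ = 1.27 × 0.54654 = 0.69411 kg/m³.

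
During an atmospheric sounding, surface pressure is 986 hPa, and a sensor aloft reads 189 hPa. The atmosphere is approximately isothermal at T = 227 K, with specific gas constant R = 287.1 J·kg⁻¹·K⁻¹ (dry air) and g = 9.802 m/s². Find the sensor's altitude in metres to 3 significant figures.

z ≈ 11000 m

Scale height: H = RT/g = 287.1 × 227 / 9.802 = 6648.8 m.
Invert the barometric formula: z = H ln(P₀/P).
P₀/P = 986/189 = 5.2169; ln(5.2169) = 1.6519.
z = 6648.8 × 1.6519 = 10983 m.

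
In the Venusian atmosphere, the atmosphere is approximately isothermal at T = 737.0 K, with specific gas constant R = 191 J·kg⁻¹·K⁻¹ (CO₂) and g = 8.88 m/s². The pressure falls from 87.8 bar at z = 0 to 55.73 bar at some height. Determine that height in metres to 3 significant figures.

Scale height: H = RT/g = 191 × 737.0 / 8.88 = 15852 m.
Invert the barometric formula: z = H ln(P₀/P).
P₀/P = 87.8/55.73 = 1.5755; ln(1.5755) = 0.45457.
z = 15852 × 0.45457 = 7205.8 m.

z ≈ 7210 m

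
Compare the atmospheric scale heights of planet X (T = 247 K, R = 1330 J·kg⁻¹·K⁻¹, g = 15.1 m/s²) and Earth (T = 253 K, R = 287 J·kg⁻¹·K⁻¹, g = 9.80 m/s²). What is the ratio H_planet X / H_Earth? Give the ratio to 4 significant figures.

H_planet X/H_Earth ≈ 2.936

H = RT/g for each body.
H_planet X = 1330 × 247 / 15.1 = 21756 m.
H_Earth = 287 × 253 / 9.80 = 7409.3 m.
H_planet X/H_Earth = 21756/7409.3 = 2.9363.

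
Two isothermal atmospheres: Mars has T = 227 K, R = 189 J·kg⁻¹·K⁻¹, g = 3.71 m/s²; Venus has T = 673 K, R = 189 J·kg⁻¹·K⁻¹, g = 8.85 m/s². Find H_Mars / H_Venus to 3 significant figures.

H_Mars/H_Venus ≈ 0.805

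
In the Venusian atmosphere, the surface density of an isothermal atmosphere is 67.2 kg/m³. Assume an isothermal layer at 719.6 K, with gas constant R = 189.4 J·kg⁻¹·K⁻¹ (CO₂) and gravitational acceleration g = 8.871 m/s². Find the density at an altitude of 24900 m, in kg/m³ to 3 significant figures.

Scale height: H = RT/g = 189.4 × 719.6 / 8.871 = 15364 m.
In an isothermal atmosphere, density decays like pressure: ρ = ρ₀ exp(−z/H).
z/H = 24900/15364 = 1.6207; exp(−1.6207) = 0.19776.
ρ = 67.2 × 0.19776 = 13.289 kg/m³.

ρ ≈ 13.3 kg/m³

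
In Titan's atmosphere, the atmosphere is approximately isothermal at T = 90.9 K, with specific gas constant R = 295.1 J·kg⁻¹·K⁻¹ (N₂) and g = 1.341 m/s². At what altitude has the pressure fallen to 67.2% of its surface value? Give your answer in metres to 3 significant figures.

z ≈ 7950 m

Scale height: H = RT/g = 295.1 × 90.9 / 1.341 = 20003 m.
Set P/P₀ = exp(−z/H) = 0.672, so z = −H ln(0.672).
−ln(0.672) = 0.39750; z = 20003 × 0.39750 = 7951.2 m.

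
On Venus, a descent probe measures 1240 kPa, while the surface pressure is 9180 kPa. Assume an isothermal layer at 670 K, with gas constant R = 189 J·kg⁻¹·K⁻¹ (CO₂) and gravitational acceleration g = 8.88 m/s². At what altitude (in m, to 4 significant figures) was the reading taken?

Scale height: H = RT/g = 189 × 670 / 8.88 = 14260 m.
Invert the barometric formula: z = H ln(P₀/P).
P₀/P = 9180/1240 = 7.4032; ln(7.4032) = 2.0019.
z = 14260 × 2.0019 = 28547 m.

z ≈ 28550 m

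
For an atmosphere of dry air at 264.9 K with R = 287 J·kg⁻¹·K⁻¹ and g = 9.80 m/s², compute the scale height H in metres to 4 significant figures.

H ≈ 7758 m

The scale height of an isothermal atmosphere is H = RT/g.
H = 287 × 264.9 / 9.80 = 76026/9.80 = 7757.8 m.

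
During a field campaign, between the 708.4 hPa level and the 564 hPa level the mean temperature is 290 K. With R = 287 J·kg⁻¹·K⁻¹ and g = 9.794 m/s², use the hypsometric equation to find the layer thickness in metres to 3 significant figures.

Δz ≈ 1940 m

Hypsometric equation: Δz = (R T̄/g) ln(P₁/P₂).
R T̄/g = 287 × 290 / 9.794 = 8498.1 m.
ln(708.4/564) = ln(1.2560) = 0.22793.
Δz = 8498.1 × 0.22793 = 1937.0 m.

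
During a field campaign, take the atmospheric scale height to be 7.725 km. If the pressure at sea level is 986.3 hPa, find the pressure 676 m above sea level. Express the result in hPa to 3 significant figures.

P ≈ 904 hPa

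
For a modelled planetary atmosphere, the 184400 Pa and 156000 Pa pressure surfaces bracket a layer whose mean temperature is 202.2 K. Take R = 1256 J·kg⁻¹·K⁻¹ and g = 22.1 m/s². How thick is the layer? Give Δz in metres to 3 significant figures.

Hypsometric equation: Δz = (R T̄/g) ln(P₁/P₂).
R T̄/g = 1256 × 202.2 / 22.1 = 11492 m.
ln(184400/156000) = ln(1.1821) = 0.16729.
Δz = 11492 × 0.16729 = 1922.5 m.

Δz ≈ 1920 m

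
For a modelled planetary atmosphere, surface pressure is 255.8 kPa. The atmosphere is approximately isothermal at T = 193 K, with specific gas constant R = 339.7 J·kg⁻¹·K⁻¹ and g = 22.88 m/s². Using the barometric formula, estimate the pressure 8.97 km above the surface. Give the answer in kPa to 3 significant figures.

Scale height: H = RT/g = 339.7 × 193 / 22.88 = 2865.5 m.
Barometric formula: P = P₀ exp(−z/H).
z/H = 8970.0/2865.5 = 3.1303; exp(−3.1303) = 0.043705.
P = 255.8 × 0.043705 = 11.180 kPa.

P ≈ 11.2 kPa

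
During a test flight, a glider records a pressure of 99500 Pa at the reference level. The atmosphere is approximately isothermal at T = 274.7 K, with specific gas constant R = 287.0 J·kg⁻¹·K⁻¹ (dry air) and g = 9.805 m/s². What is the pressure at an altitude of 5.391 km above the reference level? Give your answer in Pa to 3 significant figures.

P ≈ 50900 Pa

Scale height: H = RT/g = 287.0 × 274.7 / 9.805 = 8040.7 m.
Barometric formula: P = P₀ exp(−z/H).
z/H = 5391.0/8040.7 = 0.67046; exp(−0.67046) = 0.51147.
P = 99500 × 0.51147 = 50891 Pa.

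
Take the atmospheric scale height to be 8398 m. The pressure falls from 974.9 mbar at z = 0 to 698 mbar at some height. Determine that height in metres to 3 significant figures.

z ≈ 2810 m

Invert the barometric formula: z = H ln(P₀/P).
P₀/P = 974.9/698 = 1.3967; ln(1.3967) = 0.33411.
z = 8398.0 × 0.33411 = 2805.9 m.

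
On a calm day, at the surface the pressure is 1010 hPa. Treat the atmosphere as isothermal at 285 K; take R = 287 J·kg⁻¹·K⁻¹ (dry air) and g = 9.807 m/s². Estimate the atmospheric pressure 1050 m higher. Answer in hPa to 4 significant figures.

P ≈ 890.5 hPa

Scale height: H = RT/g = 287 × 285 / 9.807 = 8340.5 m.
Barometric formula: P = P₀ exp(−z/H).
z/H = 1050.0/8340.5 = 0.12589; exp(−0.12589) = 0.88171.
P = 1010 × 0.88171 = 890.53 hPa.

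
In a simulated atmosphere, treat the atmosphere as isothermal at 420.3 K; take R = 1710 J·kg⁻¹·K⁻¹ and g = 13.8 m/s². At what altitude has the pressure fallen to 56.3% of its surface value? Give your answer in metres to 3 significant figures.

Scale height: H = RT/g = 1710 × 420.3 / 13.8 = 52081 m.
Set P/P₀ = exp(−z/H) = 0.563, so z = −H ln(0.563).
−ln(0.563) = 0.57448; z = 52081 × 0.57448 = 29919 m.

z ≈ 29900 m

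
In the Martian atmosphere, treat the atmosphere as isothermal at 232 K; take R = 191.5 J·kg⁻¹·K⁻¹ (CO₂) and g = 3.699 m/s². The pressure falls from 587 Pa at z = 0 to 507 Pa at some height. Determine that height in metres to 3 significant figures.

z ≈ 1760 m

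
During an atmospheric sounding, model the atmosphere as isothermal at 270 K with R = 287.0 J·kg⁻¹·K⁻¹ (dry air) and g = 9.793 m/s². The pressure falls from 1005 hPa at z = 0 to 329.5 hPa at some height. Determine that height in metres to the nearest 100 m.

z ≈ 8800 m

Scale height: H = RT/g = 287.0 × 270 / 9.793 = 7912.8 m.
Invert the barometric formula: z = H ln(P₀/P).
P₀/P = 1005/329.5 = 3.0501; ln(3.0501) = 1.1152.
z = 7912.8 × 1.1152 = 8824.4 m.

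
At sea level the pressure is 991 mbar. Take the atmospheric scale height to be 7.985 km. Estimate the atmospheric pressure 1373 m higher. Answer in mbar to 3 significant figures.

P ≈ 834 mbar

Barometric formula: P = P₀ exp(−z/H).
z/H = 1373.0/7985.0 = 0.17195; exp(−0.17195) = 0.84202.
P = 991 × 0.84202 = 834.44 mbar.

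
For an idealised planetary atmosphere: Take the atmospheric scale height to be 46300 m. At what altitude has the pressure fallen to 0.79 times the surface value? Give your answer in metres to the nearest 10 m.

z ≈ 10910 m

Set P/P₀ = exp(−z/H) = 0.79, so z = −H ln(0.79).
−ln(0.79) = 0.23572; z = 46300 × 0.23572 = 10914 m.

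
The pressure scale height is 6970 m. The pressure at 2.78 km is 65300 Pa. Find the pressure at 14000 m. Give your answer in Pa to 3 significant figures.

Between two levels, P₂ = P₁ exp(−Δz/H) with Δz = z₂ − z₁.
Δz = 14000 − 2780.0 = 11220 m; Δz/H = 11220/6970.0 = 1.6098.
P₂ = 65300 × exp(−1.6098) = 65300 × 0.19993 = 13055 Pa.

P ≈ 13100 Pa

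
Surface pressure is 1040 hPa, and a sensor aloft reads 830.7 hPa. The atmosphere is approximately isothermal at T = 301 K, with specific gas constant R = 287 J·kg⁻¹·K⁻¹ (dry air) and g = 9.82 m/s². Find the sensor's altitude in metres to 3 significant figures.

Scale height: H = RT/g = 287 × 301 / 9.82 = 8797.0 m.
Invert the barometric formula: z = H ln(P₀/P).
P₀/P = 1040/830.7 = 1.2520; ln(1.2520) = 0.22474.
z = 8797.0 × 0.22474 = 1977.0 m.

z ≈ 1980 m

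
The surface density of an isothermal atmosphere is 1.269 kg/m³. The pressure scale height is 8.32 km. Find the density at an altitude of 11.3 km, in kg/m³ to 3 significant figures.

ρ ≈ 0.326 kg/m³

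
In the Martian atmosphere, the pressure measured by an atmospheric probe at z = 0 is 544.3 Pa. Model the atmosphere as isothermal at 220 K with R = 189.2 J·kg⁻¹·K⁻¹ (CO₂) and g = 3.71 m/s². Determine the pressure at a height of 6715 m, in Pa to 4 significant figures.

Scale height: H = RT/g = 189.2 × 220 / 3.71 = 11219 m.
Barometric formula: P = P₀ exp(−z/H).
z/H = 6715.0/11219 = 0.59854; exp(−0.59854) = 0.54961.
P = 544.3 × 0.54961 = 299.15 Pa.

P ≈ 299.2 Pa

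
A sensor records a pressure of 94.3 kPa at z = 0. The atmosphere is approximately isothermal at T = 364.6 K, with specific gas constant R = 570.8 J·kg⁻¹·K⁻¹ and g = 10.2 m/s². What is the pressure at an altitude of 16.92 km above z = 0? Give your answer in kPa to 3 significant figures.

P ≈ 41.1 kPa

Scale height: H = RT/g = 570.8 × 364.6 / 10.2 = 20403 m.
Barometric formula: P = P₀ exp(−z/H).
z/H = 16920/20403 = 0.82929; exp(−0.82929) = 0.43636.
P = 94.3 × 0.43636 = 41.149 kPa.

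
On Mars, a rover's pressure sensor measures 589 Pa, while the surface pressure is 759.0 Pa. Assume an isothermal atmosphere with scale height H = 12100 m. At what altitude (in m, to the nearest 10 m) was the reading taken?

z ≈ 3070 m

Invert the barometric formula: z = H ln(P₀/P).
P₀/P = 759.0/589 = 1.2886; ln(1.2886) = 0.25356.
z = 12100 × 0.25356 = 3068.1 m.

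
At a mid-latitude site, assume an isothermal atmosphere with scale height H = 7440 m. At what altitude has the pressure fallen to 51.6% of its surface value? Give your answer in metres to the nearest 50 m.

z ≈ 4900 m

Set P/P₀ = exp(−z/H) = 0.516, so z = −H ln(0.516).
−ln(0.516) = 0.66165; z = 7440.0 × 0.66165 = 4922.7 m.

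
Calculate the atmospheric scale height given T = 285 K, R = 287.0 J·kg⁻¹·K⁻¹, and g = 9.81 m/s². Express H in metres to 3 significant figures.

The scale height of an isothermal atmosphere is H = RT/g.
H = 287.0 × 285 / 9.81 = 81795/9.81 = 8337.9 m.

H ≈ 8340 m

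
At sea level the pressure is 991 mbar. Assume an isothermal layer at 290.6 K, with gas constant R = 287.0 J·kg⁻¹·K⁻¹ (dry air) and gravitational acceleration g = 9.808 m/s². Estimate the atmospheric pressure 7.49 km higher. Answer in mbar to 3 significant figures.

P ≈ 411 mbar

Scale height: H = RT/g = 287.0 × 290.6 / 9.808 = 8503.5 m.
Barometric formula: P = P₀ exp(−z/H).
z/H = 7490.0/8503.5 = 0.88081; exp(−0.88081) = 0.41445.
P = 991 × 0.41445 = 410.72 mbar.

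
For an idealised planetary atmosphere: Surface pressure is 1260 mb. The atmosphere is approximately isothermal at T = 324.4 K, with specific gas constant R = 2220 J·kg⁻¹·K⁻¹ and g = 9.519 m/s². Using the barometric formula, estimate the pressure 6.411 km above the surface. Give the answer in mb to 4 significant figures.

P ≈ 1158 mb

Scale height: H = RT/g = 2220 × 324.4 / 9.519 = 75656 m.
Barometric formula: P = P₀ exp(−z/H).
z/H = 6411.0/75656 = 0.084739; exp(−0.084739) = 0.91875.
P = 1260 × 0.91875 = 1157.6 mb.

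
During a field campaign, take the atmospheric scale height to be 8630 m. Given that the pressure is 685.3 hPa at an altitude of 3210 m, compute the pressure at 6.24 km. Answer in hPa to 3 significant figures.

Between two levels, P₂ = P₁ exp(−Δz/H) with Δz = z₂ − z₁.
Δz = 6240.0 − 3210.0 = 3030.0 m; Δz/H = 3030.0/8630.0 = 0.35110.
P₂ = 685.3 × exp(−0.35110) = 685.3 × 0.70391 = 482.39 hPa.

P ≈ 482 hPa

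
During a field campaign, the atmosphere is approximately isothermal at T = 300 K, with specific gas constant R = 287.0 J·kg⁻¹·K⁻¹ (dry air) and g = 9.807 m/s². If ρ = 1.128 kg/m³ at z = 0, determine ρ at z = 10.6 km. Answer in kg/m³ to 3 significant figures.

ρ ≈ 0.337 kg/m³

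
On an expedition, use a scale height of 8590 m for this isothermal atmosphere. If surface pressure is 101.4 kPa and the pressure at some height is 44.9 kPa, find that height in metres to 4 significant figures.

z ≈ 6998 m

Invert the barometric formula: z = H ln(P₀/P).
P₀/P = 101.4/44.9 = 2.2584; ln(2.2584) = 0.81466.
z = 8590.0 × 0.81466 = 6997.9 m.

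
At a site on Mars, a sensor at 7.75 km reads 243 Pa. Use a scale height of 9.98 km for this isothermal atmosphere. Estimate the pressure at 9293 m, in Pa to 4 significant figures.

Between two levels, P₂ = P₁ exp(−Δz/H) with Δz = z₂ − z₁.
Δz = 9293.0 − 7750.0 = 1543.0 m; Δz/H = 1543.0/9980.0 = 0.15461.
P₂ = 243 × exp(−0.15461) = 243 × 0.85675 = 208.19 Pa.

P ≈ 208.2 Pa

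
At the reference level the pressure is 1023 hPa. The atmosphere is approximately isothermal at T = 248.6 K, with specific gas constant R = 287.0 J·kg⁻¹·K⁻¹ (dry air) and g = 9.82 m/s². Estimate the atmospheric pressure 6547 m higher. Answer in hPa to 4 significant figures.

Scale height: H = RT/g = 287.0 × 248.6 / 9.82 = 7265.6 m.
Barometric formula: P = P₀ exp(−z/H).
z/H = 6547.0/7265.6 = 0.90110; exp(−0.90110) = 0.40612.
P = 1023 × 0.40612 = 415.46 hPa.

P ≈ 415.5 hPa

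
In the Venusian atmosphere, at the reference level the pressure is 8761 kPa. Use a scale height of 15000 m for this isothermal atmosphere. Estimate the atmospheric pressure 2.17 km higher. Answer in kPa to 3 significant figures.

Barometric formula: P = P₀ exp(−z/H).
z/H = 2170.0/15000 = 0.14467; exp(−0.14467) = 0.86531.
P = 8761 × 0.86531 = 7581.0 kPa.

P ≈ 7580 kPa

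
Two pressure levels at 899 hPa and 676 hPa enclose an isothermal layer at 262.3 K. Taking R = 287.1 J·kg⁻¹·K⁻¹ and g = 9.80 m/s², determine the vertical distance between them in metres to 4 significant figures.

Hypsometric equation: Δz = (R T̄/g) ln(P₁/P₂).
R T̄/g = 287.1 × 262.3 / 9.80 = 7684.3 m.
ln(899/676) = ln(1.3299) = 0.28510.
Δz = 7684.3 × 0.28510 = 2190.8 m.

Δz ≈ 2191 m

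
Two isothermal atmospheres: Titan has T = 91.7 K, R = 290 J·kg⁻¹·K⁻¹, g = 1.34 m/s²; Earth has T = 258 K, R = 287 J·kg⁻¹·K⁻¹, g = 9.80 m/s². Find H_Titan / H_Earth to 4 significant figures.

H_Titan/H_Earth ≈ 2.627

H = RT/g for each body.
H_Titan = 290 × 91.7 / 1.34 = 19846 m.
H_Earth = 287 × 258 / 9.80 = 7555.7 m.
H_Titan/H_Earth = 19846/7555.7 = 2.6266.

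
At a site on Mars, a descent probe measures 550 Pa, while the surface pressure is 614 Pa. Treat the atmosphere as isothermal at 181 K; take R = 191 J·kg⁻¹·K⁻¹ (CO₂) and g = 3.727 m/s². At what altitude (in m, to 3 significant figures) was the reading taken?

z ≈ 1020 m

Scale height: H = RT/g = 191 × 181 / 3.727 = 9275.8 m.
Invert the barometric formula: z = H ln(P₀/P).
P₀/P = 614/550 = 1.1164; ln(1.1164) = 0.11011.
z = 9275.8 × 0.11011 = 1021.4 m.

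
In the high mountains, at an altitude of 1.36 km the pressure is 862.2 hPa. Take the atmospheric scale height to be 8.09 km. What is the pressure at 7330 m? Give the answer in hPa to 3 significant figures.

Between two levels, P₂ = P₁ exp(−Δz/H) with Δz = z₂ − z₁.
Δz = 7330.0 − 1360.0 = 5970.0 m; Δz/H = 5970.0/8090.0 = 0.73795.
P₂ = 862.2 × exp(−0.73795) = 862.2 × 0.47809 = 412.21 hPa.

P ≈ 412 hPa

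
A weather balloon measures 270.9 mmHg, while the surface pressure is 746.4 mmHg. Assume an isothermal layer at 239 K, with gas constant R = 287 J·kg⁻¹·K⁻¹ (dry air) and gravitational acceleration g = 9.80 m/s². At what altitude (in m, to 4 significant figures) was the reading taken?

z ≈ 7094 m

Scale height: H = RT/g = 287 × 239 / 9.80 = 6999.3 m.
Invert the barometric formula: z = H ln(P₀/P).
P₀/P = 746.4/270.9 = 2.7553; ln(2.7553) = 1.0135.
z = 6999.3 × 1.0135 = 7093.8 m.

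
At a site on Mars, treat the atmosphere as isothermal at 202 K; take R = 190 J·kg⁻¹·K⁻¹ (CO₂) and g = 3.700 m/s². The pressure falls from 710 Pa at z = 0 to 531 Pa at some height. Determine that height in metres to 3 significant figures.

z ≈ 3010 m

Scale height: H = RT/g = 190 × 202 / 3.700 = 10373 m.
Invert the barometric formula: z = H ln(P₀/P).
P₀/P = 710/531 = 1.3371; ln(1.3371) = 0.29050.
z = 10373 × 0.29050 = 3013.4 m.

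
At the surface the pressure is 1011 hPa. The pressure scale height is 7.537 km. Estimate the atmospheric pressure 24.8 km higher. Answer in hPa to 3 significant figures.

Barometric formula: P = P₀ exp(−z/H).
z/H = 24800/7537.0 = 3.2904; exp(−3.2904) = 0.037239.
P = 1011 × 0.037239 = 37.649 hPa.

P ≈ 37.6 hPa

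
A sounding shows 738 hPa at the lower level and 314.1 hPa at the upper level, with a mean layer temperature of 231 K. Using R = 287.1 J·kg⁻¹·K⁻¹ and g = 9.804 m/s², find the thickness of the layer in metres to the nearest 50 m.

Hypsometric equation: Δz = (R T̄/g) ln(P₁/P₂).
R T̄/g = 287.1 × 231 / 9.804 = 6764.6 m.
ln(738/314.1) = ln(2.3496) = 0.85425.
Δz = 6764.6 × 0.85425 = 5778.7 m.

Δz ≈ 5800 m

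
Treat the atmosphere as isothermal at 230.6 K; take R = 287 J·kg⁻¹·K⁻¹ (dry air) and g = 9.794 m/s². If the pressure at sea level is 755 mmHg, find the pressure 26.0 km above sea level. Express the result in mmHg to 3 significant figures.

Scale height: H = RT/g = 287 × 230.6 / 9.794 = 6757.4 m.
Barometric formula: P = P₀ exp(−z/H).
z/H = 26000/6757.4 = 3.8476; exp(−3.8476) = 0.021331.
P = 755 × 0.021331 = 16.105 mmHg.

P ≈ 16.1 mmHg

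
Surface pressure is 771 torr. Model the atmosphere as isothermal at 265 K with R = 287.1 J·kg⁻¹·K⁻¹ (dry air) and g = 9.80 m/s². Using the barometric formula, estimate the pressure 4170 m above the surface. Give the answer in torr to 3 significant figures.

P ≈ 451 torr

Scale height: H = RT/g = 287.1 × 265 / 9.80 = 7763.4 m.
Barometric formula: P = P₀ exp(−z/H).
z/H = 4170.0/7763.4 = 0.53714; exp(−0.53714) = 0.58442.
P = 771 × 0.58442 = 450.59 torr.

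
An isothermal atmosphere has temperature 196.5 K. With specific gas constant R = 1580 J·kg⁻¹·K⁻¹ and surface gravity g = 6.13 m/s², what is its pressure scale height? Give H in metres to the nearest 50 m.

The scale height of an isothermal atmosphere is H = RT/g.
H = 1580 × 196.5 / 6.13 = 310470/6.13 = 50648 m.

H ≈ 50650 m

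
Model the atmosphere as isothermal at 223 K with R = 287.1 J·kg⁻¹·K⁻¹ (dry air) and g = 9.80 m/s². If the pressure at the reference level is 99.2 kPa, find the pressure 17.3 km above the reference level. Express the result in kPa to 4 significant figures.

Scale height: H = RT/g = 287.1 × 223 / 9.80 = 6533.0 m.
Barometric formula: P = P₀ exp(−z/H).
z/H = 17300/6533.0 = 2.6481; exp(−2.6481) = 0.070786.
P = 99.2 × 0.070786 = 7.0220 kPa.

P ≈ 7.022 kPa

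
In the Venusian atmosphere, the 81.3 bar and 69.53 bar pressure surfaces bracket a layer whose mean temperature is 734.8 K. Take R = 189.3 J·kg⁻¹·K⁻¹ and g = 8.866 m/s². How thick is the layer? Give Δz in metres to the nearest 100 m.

Δz ≈ 2500 m

Hypsometric equation: Δz = (R T̄/g) ln(P₁/P₂).
R T̄/g = 189.3 × 734.8 / 8.866 = 15689 m.
ln(81.3/69.53) = ln(1.1693) = 0.15641.
Δz = 15689 × 0.15641 = 2453.9 m.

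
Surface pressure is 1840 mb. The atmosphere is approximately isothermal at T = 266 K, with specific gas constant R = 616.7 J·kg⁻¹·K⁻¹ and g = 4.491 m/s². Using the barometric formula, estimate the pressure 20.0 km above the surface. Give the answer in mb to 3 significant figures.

P ≈ 1060 mb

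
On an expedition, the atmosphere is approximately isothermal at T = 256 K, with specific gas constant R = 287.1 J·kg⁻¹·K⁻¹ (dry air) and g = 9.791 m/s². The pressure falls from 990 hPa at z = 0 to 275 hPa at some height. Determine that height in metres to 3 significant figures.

Scale height: H = RT/g = 287.1 × 256 / 9.791 = 7506.6 m.
Invert the barometric formula: z = H ln(P₀/P).
P₀/P = 990/275 = 3.6000; ln(3.6000) = 1.2809.
z = 7506.6 × 1.2809 = 9615.2 m.

z ≈ 9620 m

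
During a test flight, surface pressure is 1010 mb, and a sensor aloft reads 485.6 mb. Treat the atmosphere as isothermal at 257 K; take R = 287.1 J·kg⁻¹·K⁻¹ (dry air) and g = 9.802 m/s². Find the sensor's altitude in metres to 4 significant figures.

z ≈ 5513 m

Scale height: H = RT/g = 287.1 × 257 / 9.802 = 7527.5 m.
Invert the barometric formula: z = H ln(P₀/P).
P₀/P = 1010/485.6 = 2.0799; ln(2.0799) = 0.73232.
z = 7527.5 × 0.73232 = 5512.5 m.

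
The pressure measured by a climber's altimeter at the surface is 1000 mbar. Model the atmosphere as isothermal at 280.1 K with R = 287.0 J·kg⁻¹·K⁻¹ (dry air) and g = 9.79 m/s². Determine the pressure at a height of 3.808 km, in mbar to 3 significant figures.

P ≈ 629 mbar

Scale height: H = RT/g = 287.0 × 280.1 / 9.79 = 8211.3 m.
Barometric formula: P = P₀ exp(−z/H).
z/H = 3808.0/8211.3 = 0.46375; exp(−0.46375) = 0.62892.
P = 1000 × 0.62892 = 628.92 mbar.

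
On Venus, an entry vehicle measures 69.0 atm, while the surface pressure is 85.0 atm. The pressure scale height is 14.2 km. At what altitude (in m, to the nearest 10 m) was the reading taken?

Invert the barometric formula: z = H ln(P₀/P).
P₀/P = 85.0/69.0 = 1.2319; ln(1.2319) = 0.20856.
z = 14200 × 0.20856 = 2961.6 m.

z ≈ 2960 m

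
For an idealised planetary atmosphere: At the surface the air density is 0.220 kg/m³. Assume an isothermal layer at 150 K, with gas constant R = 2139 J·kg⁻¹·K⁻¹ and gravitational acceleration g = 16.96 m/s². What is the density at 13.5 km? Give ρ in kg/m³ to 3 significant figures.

Scale height: H = RT/g = 2139 × 150 / 16.96 = 18918 m.
In an isothermal atmosphere, density decays like pressure: ρ = ρ₀ exp(−z/H).
z/H = 13500/18918 = 0.71361; exp(−0.71361) = 0.48987.
ρ = 0.220 × 0.48987 = 0.10777 kg/m³.

ρ ≈ 0.108 kg/m³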